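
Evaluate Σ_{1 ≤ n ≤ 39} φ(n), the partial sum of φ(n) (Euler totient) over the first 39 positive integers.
Σ_{n ≤ 39} φ(n) = 474

Compute φ(n) for each 1 ≤ n ≤ 39: φ(1) = 1, φ(2) = 1, φ(3) = 2, φ(4) = 2, φ(5) = 4, φ(6) = 2, φ(7) = 6, φ(8) = 4, φ(9) = 6, φ(10) = 4, φ(11) = 10, φ(12) = 4, φ(13) = 12, φ(14) = 6, φ(15) = 8, φ(16) = 8, φ(17) = 16, φ(18) = 6, φ(19) = 18, φ(20) = 8, φ(21) = 12, φ(22) = 10, φ(23) = 22, φ(24) = 8, φ(25) = 20, φ(26) = 12, φ(27) = 18, φ(28) = 12, φ(29) = 28, φ(30) = 8, φ(31) = 30, φ(32) = 16, φ(33) = 20, φ(34) = 16, φ(35) = 24, φ(36) = 12, φ(37) = 36, φ(38) = 18, φ(39) = 24. Summing all 39 values: 474. (Average order: Σ_{n ≤ x} φ(n) ~ (3/π²) x². For x = 39, (3/π²)·39² ≈ 462.33.)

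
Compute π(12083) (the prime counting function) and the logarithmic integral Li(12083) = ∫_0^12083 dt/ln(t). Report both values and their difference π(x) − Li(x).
π(12083) = 1446;  Li(12083) ≈ 1469.93;  π(x) − Li(x) ≈ -23.93.

Direct count of primes ≤ 12083 gives π(12083) = 1446. Numerical evaluation of the logarithmic integral gives Li(12083) ≈ 1469.93. The difference π(x) − Li(x) ≈ -23.93 is typically negative for small/moderate x (Li(x) overestimates), though Littlewood's theorem shows this sign changes infinitely often.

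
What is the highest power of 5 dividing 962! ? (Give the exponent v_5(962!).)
v_5(962!) = 238

Legendre's formula: v_p(n!) = Σ_{k ≥ 1} ⌊n / p^k⌋. For p = 5, n = 962, the terms are:
  ⌊962/5^1⌋ = ⌊962/5⌋ = 192
  ⌊962/5^2⌋ = ⌊962/25⌋ = 38
  ⌊962/5^3⌋ = ⌊962/125⌋ = 7
  ⌊962/5^4⌋ = ⌊962/625⌋ = 1
(the next term ⌊962/5^5⌋ = 0, terminating the sum). Summing: v_5(962!) = 192 + 38 + 7 + 1 = 238.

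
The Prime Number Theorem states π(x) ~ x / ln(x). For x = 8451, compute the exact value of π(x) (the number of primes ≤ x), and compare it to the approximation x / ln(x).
π(8451) = 1057;  x/ln(x) ≈ 934.63;  relative error ≈ 11.58%.

Directly count primes up to 8451: π(8451) = 1057. The PNT approximation gives 8451/ln(8451) ≈ 8451/9.04204 ≈ 934.63. Relative error (π(x) − x/ln(x)) / π(x) ≈ 11.58%; the approximation is known to undercount slightly (Li(x) is a better estimate).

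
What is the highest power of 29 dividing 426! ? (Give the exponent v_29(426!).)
v_29(426!) = 14

Legendre's formula: v_p(n!) = Σ_{k ≥ 1} ⌊n / p^k⌋. For p = 29, n = 426, the terms are:
  ⌊426/29^1⌋ = ⌊426/29⌋ = 14
(the next term ⌊426/29^2⌋ = 0, terminating the sum). Summing: v_29(426!) = 14 = 14.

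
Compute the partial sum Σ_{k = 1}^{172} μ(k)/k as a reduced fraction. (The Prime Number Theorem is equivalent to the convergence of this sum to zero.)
Σ μ(k)/k = 976794744883260874795165001864511964953389627727401386703595517/962947420735983927056946215901134429196419130606213075415963491270

Values of μ(k) for 1 ≤ k ≤ 172: μ(1) = 1, μ(2) = -1, μ(3) = -1, μ(5) = -1, μ(6) = 1, μ(7) = -1, μ(10) = 1, μ(11) = -1, μ(13) = -1, μ(14) = 1, μ(15) = 1, μ(17) = -1, μ(19) = -1, μ(21) = 1, μ(22) = 1, μ(23) = -1, μ(26) = 1, μ(29) = -1, μ(30) = -1, μ(31) = -1, μ(33) = 1, μ(34) = 1, μ(35) = 1, μ(37) = -1, μ(38) = 1, μ(39) = 1, μ(41) = -1, μ(42) = -1, μ(43) = -1, μ(46) = 1, μ(47) = -1, μ(51) = 1, μ(53) = -1, μ(55) = 1, μ(57) = 1, μ(58) = 1, μ(59) = -1, μ(61) = -1, μ(62) = 1, μ(65) = 1, μ(66) = -1, μ(67) = -1, μ(69) = 1, μ(70) = -1, μ(71) = -1, μ(73) = -1, μ(74) = 1, μ(77) = 1, μ(78) = -1, μ(79) = -1, μ(82) = 1, μ(83) = -1, μ(85) = 1, μ(86) = 1, μ(87) = 1, μ(89) = -1, μ(91) = 1, μ(93) = 1, μ(94) = 1, μ(95) = 1, μ(97) = -1, μ(101) = -1, μ(102) = -1, μ(103) = -1, μ(105) = -1, μ(106) = 1, μ(107) = -1, μ(109) = -1, μ(110) = -1, μ(111) = 1, μ(113) = -1, μ(114) = -1, μ(115) = 1, μ(118) = 1, μ(119) = 1, μ(122) = 1, μ(123) = 1, μ(127) = -1, μ(129) = 1, μ(130) = -1, μ(131) = -1, μ(133) = 1, μ(134) = 1, μ(137) = -1, μ(138) = -1, μ(139) = -1, μ(141) = 1, μ(142) = 1, μ(143) = 1, μ(145) = 1, μ(146) = 1, μ(149) = -1, μ(151) = -1, μ(154) = -1, μ(155) = 1, μ(157) = -1, μ(158) = 1, μ(159) = 1, μ(161) = 1, μ(163) = -1, μ(165) = -1, μ(166) = 1, μ(167) = -1, μ(170) = -1, with μ = 0 on non-squarefree integers. Summing μ(k)/k for k where μ(k) ≠ 0 gives 976794744883260874795165001864511964953389627727401386703595517/962947420735983927056946215901134429196419130606213075415963491270 ≈ 0.0010. (PNT ⟺ this sum → 0 as n → ∞.)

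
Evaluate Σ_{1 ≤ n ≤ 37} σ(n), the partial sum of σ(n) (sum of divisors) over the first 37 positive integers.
Σ_{n ≤ 37} σ(n) = 1136

Compute σ(n) for each 1 ≤ n ≤ 37: σ(1) = 1, σ(2) = 3, σ(3) = 4, σ(4) = 7, σ(5) = 6, σ(6) = 12, σ(7) = 8, σ(8) = 15, σ(9) = 13, σ(10) = 18, σ(11) = 12, σ(12) = 28, σ(13) = 14, σ(14) = 24, σ(15) = 24, σ(16) = 31, σ(17) = 18, σ(18) = 39, σ(19) = 20, σ(20) = 42, σ(21) = 32, σ(22) = 36, σ(23) = 24, σ(24) = 60, σ(25) = 31, σ(26) = 42, σ(27) = 40, σ(28) = 56, σ(29) = 30, σ(30) = 72, σ(31) = 32, σ(32) = 63, σ(33) = 48, σ(34) = 54, σ(35) = 48, σ(36) = 91, σ(37) = 38. Summing all 37 values: 1136. (Average order: Σ_{n ≤ x} σ(n) ~ (π²/12) x². For x = 37, (π²/12)·37² ≈ 1125.96.)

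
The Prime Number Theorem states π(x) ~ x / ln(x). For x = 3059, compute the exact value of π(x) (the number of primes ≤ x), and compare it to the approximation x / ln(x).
π(3059) = 437;  x/ln(x) ≈ 381.14;  relative error ≈ 12.78%.

Directly count primes up to 3059: π(3059) = 437. The PNT approximation gives 3059/ln(3059) ≈ 3059/8.02584 ≈ 381.14. Relative error (π(x) − x/ln(x)) / π(x) ≈ 12.78%; the approximation is known to undercount slightly (Li(x) is a better estimate).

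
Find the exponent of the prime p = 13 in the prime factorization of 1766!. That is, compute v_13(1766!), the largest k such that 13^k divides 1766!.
v_13(1766!) = 145

Legendre's formula: v_p(n!) = Σ_{k ≥ 1} ⌊n / p^k⌋. For p = 13, n = 1766, the terms are:
  ⌊1766/13^1⌋ = ⌊1766/13⌋ = 135
  ⌊1766/13^2⌋ = ⌊1766/169⌋ = 10
(the next term ⌊1766/13^3⌋ = 0, terminating the sum). Summing: v_13(1766!) = 135 + 10 = 145.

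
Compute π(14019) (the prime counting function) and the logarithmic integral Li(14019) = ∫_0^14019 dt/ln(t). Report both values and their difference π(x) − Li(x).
π(14019) = 1654;  Li(14019) ≈ 1674.25;  π(x) − Li(x) ≈ -20.25.

Direct count of primes ≤ 14019 gives π(14019) = 1654. Numerical evaluation of the logarithmic integral gives Li(14019) ≈ 1674.25. The difference π(x) − Li(x) ≈ -20.25 is typically negative for small/moderate x (Li(x) overestimates), though Littlewood's theorem shows this sign changes infinitely often.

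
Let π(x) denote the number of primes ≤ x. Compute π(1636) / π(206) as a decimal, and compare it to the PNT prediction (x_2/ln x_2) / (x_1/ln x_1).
π(1636)/π(206) = 258/46 ≈ 5.6087;  PNT prediction ≈ 5.7179.

π(206) = 46 and π(1636) = 258, so π(1636)/π(206) ≈ 5.6087. The PNT-predicted ratio is (1636/ln(1636)) / (206/ln(206)) ≈ 5.7179. The two agree to within a few percent, as expected.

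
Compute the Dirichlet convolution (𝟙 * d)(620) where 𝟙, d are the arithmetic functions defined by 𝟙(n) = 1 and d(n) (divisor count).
(𝟙 * d)(620) = 54

Divisors of 620: [1, 2, 4, 5, 10, 20, 31, 62, 124, 155, 310, 620]. For each d | 620:
  d = 1: 𝟙(1) · d(620/1) = 1 · 12 = 12
  d = 2: 𝟙(2) · d(620/2) = 1 · 8 = 8
  d = 4: 𝟙(4) · d(620/4) = 1 · 4 = 4
  d = 5: 𝟙(5) · d(620/5) = 1 · 6 = 6
  d = 10: 𝟙(10) · d(620/10) = 1 · 4 = 4
  d = 20: 𝟙(20) · d(620/20) = 1 · 2 = 2
  d = 31: 𝟙(31) · d(620/31) = 1 · 6 = 6
  d = 62: 𝟙(62) · d(620/62) = 1 · 4 = 4
  d = 124: 𝟙(124) · d(620/124) = 1 · 2 = 2
  d = 155: 𝟙(155) · d(620/155) = 1 · 3 = 3
  d = 310: 𝟙(310) · d(620/310) = 1 · 2 = 2
  d = 620: 𝟙(620) · d(620/620) = 1 · 1 = 1
Summing: (𝟙 * d)(620) = 12 + 8 + 4 + 6 + 4 + 2 + 6 + 4 + 2 + 3 + 2 + 1 = 54.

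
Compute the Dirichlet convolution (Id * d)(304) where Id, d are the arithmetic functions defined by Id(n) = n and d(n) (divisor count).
(Id * d)(304) = 1197

Divisors of 304: [1, 2, 4, 8, 16, 19, 38, 76, 152, 304]. For each d | 304:
  d = 1: Id(1) · d(304/1) = 1 · 10 = 10
  d = 2: Id(2) · d(304/2) = 2 · 8 = 16
  d = 4: Id(4) · d(304/4) = 4 · 6 = 24
  d = 8: Id(8) · d(304/8) = 8 · 4 = 32
  d = 16: Id(16) · d(304/16) = 16 · 2 = 32
  d = 19: Id(19) · d(304/19) = 19 · 5 = 95
  d = 38: Id(38) · d(304/38) = 38 · 4 = 152
  d = 76: Id(76) · d(304/76) = 76 · 3 = 228
  d = 152: Id(152) · d(304/152) = 152 · 2 = 304
  d = 304: Id(304) · d(304/304) = 304 · 1 = 304
Summing: (Id * d)(304) = 10 + 16 + 24 + 32 + 32 + 95 + 152 + 228 + 304 + 304 = 1197.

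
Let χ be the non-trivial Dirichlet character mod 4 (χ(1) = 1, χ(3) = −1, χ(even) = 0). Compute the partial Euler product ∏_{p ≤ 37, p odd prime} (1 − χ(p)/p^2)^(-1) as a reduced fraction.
∏ = 136633422149134339/149104402366464000

The odd primes p ≤ 37 are [3, 5, 7, 11, 13, 17, 19, 23, 29, 31, 37]. For each, χ(p) = 1 if p ≡ 1 mod 4, χ(p) = −1 if p ≡ 3 mod 4. Taking (1 − χ(p)/p^2)^(-1) = p^2/(p^2 − χ(p)): (1 − (-1)/3^2)^(-1) · (1 − (1)/5^2)^(-1) · (1 − (-1)/7^2)^(-1) · (1 − (-1)/11^2)^(-1) · (1 − (1)/13^2)^(-1) · (1 − (1)/17^2)^(-1) · (1 − (-1)/19^2)^(-1) · (1 − (-1)/23^2)^(-1) · (1 − (1)/29^2)^(-1) · (1 − (-1)/31^2)^(-1) · (1 − (1)/37^2)^(-1) = 136633422149134339/149104402366464000.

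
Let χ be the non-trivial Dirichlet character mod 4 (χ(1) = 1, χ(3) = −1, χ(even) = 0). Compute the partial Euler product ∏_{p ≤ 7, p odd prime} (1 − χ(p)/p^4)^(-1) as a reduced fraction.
∏ = 40516875/40968512

The odd primes p ≤ 7 are [3, 5, 7]. For each, χ(p) = 1 if p ≡ 1 mod 4, χ(p) = −1 if p ≡ 3 mod 4. Taking (1 − χ(p)/p^4)^(-1) = p^4/(p^4 − χ(p)): (1 − (-1)/3^4)^(-1) · (1 − (1)/5^4)^(-1) · (1 − (-1)/7^4)^(-1) = 40516875/40968512.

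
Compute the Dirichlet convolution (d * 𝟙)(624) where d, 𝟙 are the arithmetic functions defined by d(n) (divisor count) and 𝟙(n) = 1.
(d * 𝟙)(624) = 135

Divisors of 624: [1, 2, 3, 4, 6, 8, 12, 13, 16, 24, 26, 39, 48, 52, 78, 104, 156, 208, 312, 624]. For each d | 624:
  d = 1: d(1) · 𝟙(624/1) = 1 · 1 = 1
  d = 2: d(2) · 𝟙(624/2) = 2 · 1 = 2
  d = 3: d(3) · 𝟙(624/3) = 2 · 1 = 2
  d = 4: d(4) · 𝟙(624/4) = 3 · 1 = 3
  d = 6: d(6) · 𝟙(624/6) = 4 · 1 = 4
  d = 8: d(8) · 𝟙(624/8) = 4 · 1 = 4
  d = 12: d(12) · 𝟙(624/12) = 6 · 1 = 6
  d = 13: d(13) · 𝟙(624/13) = 2 · 1 = 2
  d = 16: d(16) · 𝟙(624/16) = 5 · 1 = 5
  d = 24: d(24) · 𝟙(624/24) = 8 · 1 = 8
  d = 26: d(26) · 𝟙(624/26) = 4 · 1 = 4
  d = 39: d(39) · 𝟙(624/39) = 4 · 1 = 4
  d = 48: d(48) · 𝟙(624/48) = 10 · 1 = 10
  d = 52: d(52) · 𝟙(624/52) = 6 · 1 = 6
  d = 78: d(78) · 𝟙(624/78) = 8 · 1 = 8
  d = 104: d(104) · 𝟙(624/104) = 8 · 1 = 8
  d = 156: d(156) · 𝟙(624/156) = 12 · 1 = 12
  d = 208: d(208) · 𝟙(624/208) = 10 · 1 = 10
  d = 312: d(312) · 𝟙(624/312) = 16 · 1 = 16
  d = 624: d(624) · 𝟙(624/624) = 20 · 1 = 20
Summing: (d * 𝟙)(624) = 1 + 2 + 2 + 3 + 4 + 4 + 6 + 2 + 5 + 8 + 4 + 4 + 10 + 6 + 8 + 8 + 12 + 10 + 16 + 20 = 135.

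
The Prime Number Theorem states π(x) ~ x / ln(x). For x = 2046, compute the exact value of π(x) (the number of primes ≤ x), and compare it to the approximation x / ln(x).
π(2046) = 309;  x/ln(x) ≈ 268.38;  relative error ≈ 13.15%.

Directly count primes up to 2046: π(2046) = 309. The PNT approximation gives 2046/ln(2046) ≈ 2046/7.62364 ≈ 268.38. Relative error (π(x) − x/ln(x)) / π(x) ≈ 13.15%; the approximation is known to undercount slightly (Li(x) is a better estimate).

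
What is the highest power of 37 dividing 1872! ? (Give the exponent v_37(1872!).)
v_37(1872!) = 51

Legendre's formula: v_p(n!) = Σ_{k ≥ 1} ⌊n / p^k⌋. For p = 37, n = 1872, the terms are:
  ⌊1872/37^1⌋ = ⌊1872/37⌋ = 50
  ⌊1872/37^2⌋ = ⌊1872/1369⌋ = 1
(the next term ⌊1872/37^3⌋ = 0, terminating the sum). Summing: v_37(1872!) = 50 + 1 = 51.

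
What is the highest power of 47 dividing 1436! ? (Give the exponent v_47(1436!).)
v_47(1436!) = 30

Legendre's formula: v_p(n!) = Σ_{k ≥ 1} ⌊n / p^k⌋. For p = 47, n = 1436, the terms are:
  ⌊1436/47^1⌋ = ⌊1436/47⌋ = 30
(the next term ⌊1436/47^2⌋ = 0, terminating the sum). Summing: v_47(1436!) = 30 = 30.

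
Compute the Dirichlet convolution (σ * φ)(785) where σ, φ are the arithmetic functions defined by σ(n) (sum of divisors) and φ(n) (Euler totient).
(σ * φ)(785) = 3140

Divisors of 785: [1, 5, 157, 785]. For each d | 785:
  d = 1: σ(1) · φ(785/1) = 1 · 624 = 624
  d = 5: σ(5) · φ(785/5) = 6 · 156 = 936
  d = 157: σ(157) · φ(785/157) = 158 · 4 = 632
  d = 785: σ(785) · φ(785/785) = 948 · 1 = 948
Summing: (σ * φ)(785) = 624 + 936 + 632 + 948 = 3140.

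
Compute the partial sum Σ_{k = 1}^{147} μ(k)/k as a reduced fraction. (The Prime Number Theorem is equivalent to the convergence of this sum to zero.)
Σ μ(k)/k = 66670440746206079837278951558338834430808994180477323/3338215550199730022503077710549980019122111551066811030

Values of μ(k) for 1 ≤ k ≤ 147: μ(1) = 1, μ(2) = -1, μ(3) = -1, μ(5) = -1, μ(6) = 1, μ(7) = -1, μ(10) = 1, μ(11) = -1, μ(13) = -1, μ(14) = 1, μ(15) = 1, μ(17) = -1, μ(19) = -1, μ(21) = 1, μ(22) = 1, μ(23) = -1, μ(26) = 1, μ(29) = -1, μ(30) = -1, μ(31) = -1, μ(33) = 1, μ(34) = 1, μ(35) = 1, μ(37) = -1, μ(38) = 1, μ(39) = 1, μ(41) = -1, μ(42) = -1, μ(43) = -1, μ(46) = 1, μ(47) = -1, μ(51) = 1, μ(53) = -1, μ(55) = 1, μ(57) = 1, μ(58) = 1, μ(59) = -1, μ(61) = -1, μ(62) = 1, μ(65) = 1, μ(66) = -1, μ(67) = -1, μ(69) = 1, μ(70) = -1, μ(71) = -1, μ(73) = -1, μ(74) = 1, μ(77) = 1, μ(78) = -1, μ(79) = -1, μ(82) = 1, μ(83) = -1, μ(85) = 1, μ(86) = 1, μ(87) = 1, μ(89) = -1, μ(91) = 1, μ(93) = 1, μ(94) = 1, μ(95) = 1, μ(97) = -1, μ(101) = -1, μ(102) = -1, μ(103) = -1, μ(105) = -1, μ(106) = 1, μ(107) = -1, μ(109) = -1, μ(110) = -1, μ(111) = 1, μ(113) = -1, μ(114) = -1, μ(115) = 1, μ(118) = 1, μ(119) = 1, μ(122) = 1, μ(123) = 1, μ(127) = -1, μ(129) = 1, μ(130) = -1, μ(131) = -1, μ(133) = 1, μ(134) = 1, μ(137) = -1, μ(138) = -1, μ(139) = -1, μ(141) = 1, μ(142) = 1, μ(143) = 1, μ(145) = 1, μ(146) = 1, with μ = 0 on non-squarefree integers. Summing μ(k)/k for k where μ(k) ≠ 0 gives 66670440746206079837278951558338834430808994180477323/3338215550199730022503077710549980019122111551066811030 ≈ 0.0200. (PNT ⟺ this sum → 0 as n → ∞.)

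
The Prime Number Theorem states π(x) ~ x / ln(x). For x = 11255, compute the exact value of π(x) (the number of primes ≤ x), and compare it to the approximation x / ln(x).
π(11255) = 1360;  x/ln(x) ≈ 1206.51;  relative error ≈ 11.29%.

Directly count primes up to 11255: π(11255) = 1360. The PNT approximation gives 11255/ln(11255) ≈ 11255/9.32857 ≈ 1206.51. Relative error (π(x) − x/ln(x)) / π(x) ≈ 11.29%; the approximation is known to undercount slightly (Li(x) is a better estimate).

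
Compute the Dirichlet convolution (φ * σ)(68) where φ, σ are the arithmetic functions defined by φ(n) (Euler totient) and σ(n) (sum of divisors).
(φ * σ)(68) = 408

Divisors of 68: [1, 2, 4, 17, 34, 68]. For each d | 68:
  d = 1: φ(1) · σ(68/1) = 1 · 126 = 126
  d = 2: φ(2) · σ(68/2) = 1 · 54 = 54
  d = 4: φ(4) · σ(68/4) = 2 · 18 = 36
  d = 17: φ(17) · σ(68/17) = 16 · 7 = 112
  d = 34: φ(34) · σ(68/34) = 16 · 3 = 48
  d = 68: φ(68) · σ(68/68) = 32 · 1 = 32
Summing: (φ * σ)(68) = 126 + 54 + 36 + 112 + 48 + 32 = 408.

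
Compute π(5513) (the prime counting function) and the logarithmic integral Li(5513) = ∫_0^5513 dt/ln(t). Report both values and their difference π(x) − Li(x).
π(5513) = 728;  Li(5513) ≈ 744.16;  π(x) − Li(x) ≈ -16.16.

Direct count of primes ≤ 5513 gives π(5513) = 728. Numerical evaluation of the logarithmic integral gives Li(5513) ≈ 744.16. The difference π(x) − Li(x) ≈ -16.16 is typically negative for small/moderate x (Li(x) overestimates), though Littlewood's theorem shows this sign changes infinitely often.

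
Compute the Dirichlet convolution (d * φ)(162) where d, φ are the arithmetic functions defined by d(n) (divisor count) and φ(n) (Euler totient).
(d * φ)(162) = 363

Divisors of 162: [1, 2, 3, 6, 9, 18, 27, 54, 81, 162]. For each d | 162:
  d = 1: d(1) · φ(162/1) = 1 · 54 = 54
  d = 2: d(2) · φ(162/2) = 2 · 54 = 108
  d = 3: d(3) · φ(162/3) = 2 · 18 = 36
  d = 6: d(6) · φ(162/6) = 4 · 18 = 72
  d = 9: d(9) · φ(162/9) = 3 · 6 = 18
  d = 18: d(18) · φ(162/18) = 6 · 6 = 36
  d = 27: d(27) · φ(162/27) = 4 · 2 = 8
  d = 54: d(54) · φ(162/54) = 8 · 2 = 16
  d = 81: d(81) · φ(162/81) = 5 · 1 = 5
  d = 162: d(162) · φ(162/162) = 10 · 1 = 10
Summing: (d * φ)(162) = 54 + 108 + 36 + 72 + 18 + 36 + 8 + 16 + 5 + 10 = 363.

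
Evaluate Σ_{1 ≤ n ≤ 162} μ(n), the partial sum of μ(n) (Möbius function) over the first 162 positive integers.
Σ_{n ≤ 162} μ(n) = 1

Compute μ(n) for each 1 ≤ n ≤ 162: μ(1) = 1, μ(2) = -1, μ(3) = -1, μ(4) = 0, μ(5) = -1, μ(6) = 1, μ(7) = -1, μ(8) = 0, μ(9) = 0, μ(10) = 1, μ(11) = -1, μ(12) = 0, μ(13) = -1, μ(14) = 1, μ(15) = 1, μ(16) = 0, μ(17) = -1, μ(18) = 0, μ(19) = -1, μ(20) = 0, μ(21) = 1, μ(22) = 1, μ(23) = -1, μ(24) = 0, μ(25) = 0, μ(26) = 1, μ(27) = 0, μ(28) = 0, μ(29) = -1, μ(30) = -1, μ(31) = -1, μ(32) = 0, μ(33) = 1, μ(34) = 1, μ(35) = 1, μ(36) = 0, μ(37) = -1, μ(38) = 1, μ(39) = 1, μ(40) = 0, μ(41) = -1, μ(42) = -1, μ(43) = -1, μ(44) = 0, μ(45) = 0, μ(46) = 1, μ(47) = -1, μ(48) = 0, μ(49) = 0, μ(50) = 0, μ(51) = 1, μ(52) = 0, μ(53) = -1, μ(54) = 0, μ(55) = 1, μ(56) = 0, μ(57) = 1, μ(58) = 1, μ(59) = -1, μ(60) = 0, μ(61) = -1, μ(62) = 1, μ(63) = 0, μ(64) = 0, μ(65) = 1, μ(66) = -1, μ(67) = -1, μ(68) = 0, μ(69) = 1, μ(70) = -1, μ(71) = -1, μ(72) = 0, μ(73) = -1, μ(74) = 1, μ(75) = 0, μ(76) = 0, μ(77) = 1, μ(78) = -1, μ(79) = -1, μ(80) = 0, μ(81) = 0, μ(82) = 1, μ(83) = -1, μ(84) = 0, μ(85) = 1, μ(86) = 1, μ(87) = 1, μ(88) = 0, μ(89) = -1, μ(90) = 0, μ(91) = 1, μ(92) = 0, μ(93) = 1, μ(94) = 1, μ(95) = 1, μ(96) = 0, μ(97) = -1, μ(98) = 0, μ(99) = 0, μ(100) = 0, μ(101) = -1, μ(102) = -1, μ(103) = -1, μ(104) = 0, μ(105) = -1, μ(106) = 1, μ(107) = -1, μ(108) = 0, μ(109) = -1, μ(110) = -1, μ(111) = 1, μ(112) = 0, μ(113) = -1, μ(114) = -1, μ(115) = 1, μ(116) = 0, μ(117) = 0, μ(118) = 1, μ(119) = 1, μ(120) = 0, μ(121) = 0, μ(122) = 1, μ(123) = 1, μ(124) = 0, μ(125) = 0, μ(126) = 0, μ(127) = -1, μ(128) = 0, μ(129) = 1, μ(130) = -1, μ(131) = -1, μ(132) = 0, μ(133) = 1, μ(134) = 1, μ(135) = 0, μ(136) = 0, μ(137) = -1, μ(138) = -1, μ(139) = -1, μ(140) = 0, μ(141) = 1, μ(142) = 1, μ(143) = 1, μ(144) = 0, μ(145) = 1, μ(146) = 1, μ(147) = 0, μ(148) = 0, μ(149) = -1, μ(150) = 0, μ(151) = -1, μ(152) = 0, μ(153) = 0, μ(154) = -1, μ(155) = 1, μ(156) = 0, μ(157) = -1, μ(158) = 1, μ(159) = 1, μ(160) = 0, μ(161) = 1, μ(162) = 0. Summing all 162 values: 1. (Mertens function M(x) = Σ_{n ≤ x} μ(n); on average M(x) should be small (PNT ⟺ M(x) = o(x)).)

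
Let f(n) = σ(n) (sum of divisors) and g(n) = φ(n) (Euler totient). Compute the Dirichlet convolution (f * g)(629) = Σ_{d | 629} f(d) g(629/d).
(σ * φ)(629) = 2516

Divisors of 629: [1, 17, 37, 629]. For each d | 629:
  d = 1: σ(1) · φ(629/1) = 1 · 576 = 576
  d = 17: σ(17) · φ(629/17) = 18 · 36 = 648
  d = 37: σ(37) · φ(629/37) = 38 · 16 = 608
  d = 629: σ(629) · φ(629/629) = 684 · 1 = 684
Summing: (σ * φ)(629) = 576 + 648 + 608 + 684 = 2516.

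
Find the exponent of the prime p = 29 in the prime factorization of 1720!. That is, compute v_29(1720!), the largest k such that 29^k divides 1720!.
v_29(1720!) = 61

Legendre's formula: v_p(n!) = Σ_{k ≥ 1} ⌊n / p^k⌋. For p = 29, n = 1720, the terms are:
  ⌊1720/29^1⌋ = ⌊1720/29⌋ = 59
  ⌊1720/29^2⌋ = ⌊1720/841⌋ = 2
(the next term ⌊1720/29^3⌋ = 0, terminating the sum). Summing: v_29(1720!) = 59 + 2 = 61.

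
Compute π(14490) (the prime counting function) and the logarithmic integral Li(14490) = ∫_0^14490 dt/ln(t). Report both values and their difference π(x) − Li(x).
π(14490) = 1698;  Li(14490) ≈ 1723.49;  π(x) − Li(x) ≈ -25.49.

Direct count of primes ≤ 14490 gives π(14490) = 1698. Numerical evaluation of the logarithmic integral gives Li(14490) ≈ 1723.49. The difference π(x) − Li(x) ≈ -25.49 is typically negative for small/moderate x (Li(x) overestimates), though Littlewood's theorem shows this sign changes infinitely often.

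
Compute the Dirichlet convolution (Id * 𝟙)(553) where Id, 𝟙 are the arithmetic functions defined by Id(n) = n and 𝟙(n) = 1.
(Id * 𝟙)(553) = 640

Divisors of 553: [1, 7, 79, 553]. For each d | 553:
  d = 1: Id(1) · 𝟙(553/1) = 1 · 1 = 1
  d = 7: Id(7) · 𝟙(553/7) = 7 · 1 = 7
  d = 79: Id(79) · 𝟙(553/79) = 79 · 1 = 79
  d = 553: Id(553) · 𝟙(553/553) = 553 · 1 = 553
Summing: (Id * 𝟙)(553) = 1 + 7 + 79 + 553 = 640.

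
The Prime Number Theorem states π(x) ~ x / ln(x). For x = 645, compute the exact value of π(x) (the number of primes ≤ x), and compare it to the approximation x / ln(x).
π(645) = 117;  x/ln(x) ≈ 99.70;  relative error ≈ 14.78%.

Directly count primes up to 645: π(645) = 117. The PNT approximation gives 645/ln(645) ≈ 645/6.46925 ≈ 99.70. Relative error (π(x) − x/ln(x)) / π(x) ≈ 14.78%; the approximation is known to undercount slightly (Li(x) is a better estimate).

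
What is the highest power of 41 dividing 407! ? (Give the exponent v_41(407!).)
v_41(407!) = 9

Legendre's formula: v_p(n!) = Σ_{k ≥ 1} ⌊n / p^k⌋. For p = 41, n = 407, the terms are:
  ⌊407/41^1⌋ = ⌊407/41⌋ = 9
(the next term ⌊407/41^2⌋ = 0, terminating the sum). Summing: v_41(407!) = 9 = 9.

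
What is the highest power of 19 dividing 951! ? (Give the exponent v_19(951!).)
v_19(951!) = 52

Legendre's formula: v_p(n!) = Σ_{k ≥ 1} ⌊n / p^k⌋. For p = 19, n = 951, the terms are:
  ⌊951/19^1⌋ = ⌊951/19⌋ = 50
  ⌊951/19^2⌋ = ⌊951/361⌋ = 2
(the next term ⌊951/19^3⌋ = 0, terminating the sum). Summing: v_19(951!) = 50 + 2 = 52.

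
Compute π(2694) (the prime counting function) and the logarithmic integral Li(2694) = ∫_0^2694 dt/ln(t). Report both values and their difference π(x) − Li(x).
π(2694) = 392;  Li(2694) ≈ 404.29;  π(x) − Li(x) ≈ -12.29.

Direct count of primes ≤ 2694 gives π(2694) = 392. Numerical evaluation of the logarithmic integral gives Li(2694) ≈ 404.29. The difference π(x) − Li(x) ≈ -12.29 is typically negative for small/moderate x (Li(x) overestimates), though Littlewood's theorem shows this sign changes infinitely often.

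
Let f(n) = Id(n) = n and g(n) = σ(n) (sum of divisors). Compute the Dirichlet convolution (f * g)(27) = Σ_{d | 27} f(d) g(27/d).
(Id * σ)(27) = 142

Divisors of 27: [1, 3, 9, 27]. For each d | 27:
  d = 1: Id(1) · σ(27/1) = 1 · 40 = 40
  d = 3: Id(3) · σ(27/3) = 3 · 13 = 39
  d = 9: Id(9) · σ(27/9) = 9 · 4 = 36
  d = 27: Id(27) · σ(27/27) = 27 · 1 = 27
Summing: (Id * σ)(27) = 40 + 39 + 36 + 27 = 142.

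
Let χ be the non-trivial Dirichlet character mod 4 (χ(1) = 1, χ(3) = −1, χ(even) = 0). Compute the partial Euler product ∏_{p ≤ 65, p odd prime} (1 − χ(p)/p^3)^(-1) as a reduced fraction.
∏ = 126115667482028600084463789626710364805572778792731/130156894276470431285217911893722225289762827141120

The odd primes p ≤ 65 are [3, 5, 7, 11, 13, 17, 19, 23, 29, 31, 37, 41, 43, 47, 53, 59, 61]. For each, χ(p) = 1 if p ≡ 1 mod 4, χ(p) = −1 if p ≡ 3 mod 4. Taking (1 − χ(p)/p^3)^(-1) = p^3/(p^3 − χ(p)): (1 − (-1)/3^3)^(-1) · (1 − (1)/5^3)^(-1) · (1 − (-1)/7^3)^(-1) · (1 − (-1)/11^3)^(-1) · (1 − (1)/13^3)^(-1) · (1 − (1)/17^3)^(-1) · (1 − (-1)/19^3)^(-1) · (1 − (-1)/23^3)^(-1) · (1 − (1)/29^3)^(-1) · (1 − (-1)/31^3)^(-1) · (1 − (1)/37^3)^(-1) · (1 − (1)/41^3)^(-1) · (1 − (-1)/43^3)^(-1) · (1 − (-1)/47^3)^(-1) · (1 − (1)/53^3)^(-1) · (1 − (-1)/59^3)^(-1) · (1 − (1)/61^3)^(-1) = 126115667482028600084463789626710364805572778792731/130156894276470431285217911893722225289762827141120.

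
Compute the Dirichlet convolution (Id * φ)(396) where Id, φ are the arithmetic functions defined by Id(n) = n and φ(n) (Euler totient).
(Id * φ)(396) = 3528

Divisors of 396: [1, 2, 3, 4, 6, 9, 11, 12, 18, 22, 33, 36, 44, 66, 99, 132, 198, 396]. For each d | 396:
  d = 1: Id(1) · φ(396/1) = 1 · 120 = 120
  d = 2: Id(2) · φ(396/2) = 2 · 60 = 120
  d = 3: Id(3) · φ(396/3) = 3 · 40 = 120
  d = 4: Id(4) · φ(396/4) = 4 · 60 = 240
  d = 6: Id(6) · φ(396/6) = 6 · 20 = 120
  d = 9: Id(9) · φ(396/9) = 9 · 20 = 180
  d = 11: Id(11) · φ(396/11) = 11 · 12 = 132
  d = 12: Id(12) · φ(396/12) = 12 · 20 = 240
  d = 18: Id(18) · φ(396/18) = 18 · 10 = 180
  d = 22: Id(22) · φ(396/22) = 22 · 6 = 132
  d = 33: Id(33) · φ(396/33) = 33 · 4 = 132
  d = 36: Id(36) · φ(396/36) = 36 · 10 = 360
  d = 44: Id(44) · φ(396/44) = 44 · 6 = 264
  d = 66: Id(66) · φ(396/66) = 66 · 2 = 132
  d = 99: Id(99) · φ(396/99) = 99 · 2 = 198
  d = 132: Id(132) · φ(396/132) = 132 · 2 = 264
  d = 198: Id(198) · φ(396/198) = 198 · 1 = 198
  d = 396: Id(396) · φ(396/396) = 396 · 1 = 396
Summing: (Id * φ)(396) = 120 + 120 + 120 + 240 + 120 + 180 + 132 + 240 + 180 + 132 + 132 + 360 + 264 + 132 + 198 + 264 + 198 + 396 = 3528.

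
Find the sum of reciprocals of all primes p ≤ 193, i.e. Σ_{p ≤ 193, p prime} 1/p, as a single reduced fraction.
Σ 1/p = 385774678978047295113064712800727674369526436922217581784412894295689697835549/198962376391690981640415251545285153602734402721821058212203976095413910572270

π(193) = 44, so the primes ≤ 193 are [2, 3, 5, 7, 11, 13, 17, 19, 23, 29, 31, 37, 41, 43, 47, 53, 59, 61, 67, 71, 73, 79, 83, 89, 97, 101, 103, 107, 109, 113, 127, 131, 137, 139, 149, 151, 157, 163, 167, 173, 179, 181, 191, 193]. Summing 1/p over these primes: 385774678978047295113064712800727674369526436922217581784412894295689697835549/198962376391690981640415251545285153602734402721821058212203976095413910572270 ≈ 1.9389. Mertens estimate ln ln(193) + 0.2615 ≈ 1.9221.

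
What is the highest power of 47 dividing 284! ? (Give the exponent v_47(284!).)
v_47(284!) = 6

Legendre's formula: v_p(n!) = Σ_{k ≥ 1} ⌊n / p^k⌋. For p = 47, n = 284, the terms are:
  ⌊284/47^1⌋ = ⌊284/47⌋ = 6
(the next term ⌊284/47^2⌋ = 0, terminating the sum). Summing: v_47(284!) = 6 = 6.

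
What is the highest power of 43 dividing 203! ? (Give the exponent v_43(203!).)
v_43(203!) = 4

Legendre's formula: v_p(n!) = Σ_{k ≥ 1} ⌊n / p^k⌋. For p = 43, n = 203, the terms are:
  ⌊203/43^1⌋ = ⌊203/43⌋ = 4
(the next term ⌊203/43^2⌋ = 0, terminating the sum). Summing: v_43(203!) = 4 = 4.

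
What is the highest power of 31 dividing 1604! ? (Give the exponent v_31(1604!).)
v_31(1604!) = 52

Legendre's formula: v_p(n!) = Σ_{k ≥ 1} ⌊n / p^k⌋. For p = 31, n = 1604, the terms are:
  ⌊1604/31^1⌋ = ⌊1604/31⌋ = 51
  ⌊1604/31^2⌋ = ⌊1604/961⌋ = 1
(the next term ⌊1604/31^3⌋ = 0, terminating the sum). Summing: v_31(1604!) = 51 + 1 = 52.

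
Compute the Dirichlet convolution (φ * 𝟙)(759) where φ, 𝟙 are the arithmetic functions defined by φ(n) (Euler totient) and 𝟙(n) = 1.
(φ * 𝟙)(759) = 759

Divisors of 759: [1, 3, 11, 23, 33, 69, 253, 759]. For each d | 759:
  d = 1: φ(1) · 𝟙(759/1) = 1 · 1 = 1
  d = 3: φ(3) · 𝟙(759/3) = 2 · 1 = 2
  d = 11: φ(11) · 𝟙(759/11) = 10 · 1 = 10
  d = 23: φ(23) · 𝟙(759/23) = 22 · 1 = 22
  d = 33: φ(33) · 𝟙(759/33) = 20 · 1 = 20
  d = 69: φ(69) · 𝟙(759/69) = 44 · 1 = 44
  d = 253: φ(253) · 𝟙(759/253) = 220 · 1 = 220
  d = 759: φ(759) · 𝟙(759/759) = 440 · 1 = 440
Summing: (φ * 𝟙)(759) = 1 + 2 + 10 + 22 + 20 + 44 + 220 + 440 = 759.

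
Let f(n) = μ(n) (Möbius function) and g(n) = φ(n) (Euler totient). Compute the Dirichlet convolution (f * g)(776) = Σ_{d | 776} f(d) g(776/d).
(μ * φ)(776) = 190

Divisors of 776: [1, 2, 4, 8, 97, 194, 388, 776]. For each d | 776:
  d = 1: μ(1) · φ(776/1) = 1 · 384 = 384
  d = 2: μ(2) · φ(776/2) = -1 · 192 = -192
  d = 4: μ(4) · φ(776/4) = 0 · 96 = 0
  d = 8: μ(8) · φ(776/8) = 0 · 96 = 0
  d = 97: μ(97) · φ(776/97) = -1 · 4 = -4
  d = 194: μ(194) · φ(776/194) = 1 · 2 = 2
  d = 388: μ(388) · φ(776/388) = 0 · 1 = 0
  d = 776: μ(776) · φ(776/776) = 0 · 1 = 0
Summing: (μ * φ)(776) = 384 + -192 + 0 + 0 + -4 + 2 + 0 + 0 = 190.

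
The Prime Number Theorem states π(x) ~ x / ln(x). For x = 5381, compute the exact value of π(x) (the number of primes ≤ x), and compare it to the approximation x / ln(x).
π(5381) = 709;  x/ln(x) ≈ 626.38;  relative error ≈ 11.65%.

Directly count primes up to 5381: π(5381) = 709. The PNT approximation gives 5381/ln(5381) ≈ 5381/8.59063 ≈ 626.38. Relative error (π(x) − x/ln(x)) / π(x) ≈ 11.65%; the approximation is known to undercount slightly (Li(x) is a better estimate).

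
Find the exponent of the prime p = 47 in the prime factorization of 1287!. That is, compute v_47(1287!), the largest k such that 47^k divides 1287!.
v_47(1287!) = 27

Legendre's formula: v_p(n!) = Σ_{k ≥ 1} ⌊n / p^k⌋. For p = 47, n = 1287, the terms are:
  ⌊1287/47^1⌋ = ⌊1287/47⌋ = 27
(the next term ⌊1287/47^2⌋ = 0, terminating the sum). Summing: v_47(1287!) = 27 = 27.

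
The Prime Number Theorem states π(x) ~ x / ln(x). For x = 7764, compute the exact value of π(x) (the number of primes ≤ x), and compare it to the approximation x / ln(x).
π(7764) = 985;  x/ln(x) ≈ 866.78;  relative error ≈ 12.00%.

Directly count primes up to 7764: π(7764) = 985. The PNT approximation gives 7764/ln(7764) ≈ 7764/8.95725 ≈ 866.78. Relative error (π(x) − x/ln(x)) / π(x) ≈ 12.00%; the approximation is known to undercount slightly (Li(x) is a better estimate).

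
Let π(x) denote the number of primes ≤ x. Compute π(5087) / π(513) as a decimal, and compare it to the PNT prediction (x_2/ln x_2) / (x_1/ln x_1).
π(5087)/π(513) = 680/97 ≈ 7.0103;  PNT prediction ≈ 7.2506.

π(513) = 97 and π(5087) = 680, so π(5087)/π(513) ≈ 7.0103. The PNT-predicted ratio is (5087/ln(5087)) / (513/ln(513)) ≈ 7.2506. The two agree to within a few percent, as expected.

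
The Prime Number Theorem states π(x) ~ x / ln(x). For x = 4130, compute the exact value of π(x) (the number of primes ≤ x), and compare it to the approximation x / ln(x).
π(4130) = 568;  x/ln(x) ≈ 496.03;  relative error ≈ 12.67%.

Directly count primes up to 4130: π(4130) = 568. The PNT approximation gives 4130/ln(4130) ≈ 4130/8.32603 ≈ 496.03. Relative error (π(x) − x/ln(x)) / π(x) ≈ 12.67%; the approximation is known to undercount slightly (Li(x) is a better estimate).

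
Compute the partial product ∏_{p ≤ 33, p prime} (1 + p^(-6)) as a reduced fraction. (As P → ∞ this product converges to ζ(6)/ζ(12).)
∏ = 27817995139941732182652708678753385001734002671757520/27350499395438163022926501194256392285250955967934357

The primes p ≤ 33 are [2, 3, 5, 7, 11, 13, 17, 19, 23, 29, 31]. For each, (1 + 1/p^6) = (p^6 + 1)/p^6. Multiplying these fractions over p ∈ [2, 3, 5, 7, 11, 13, 17, 19, 23, 29, 31] gives 27817995139941732182652708678753385001734002671757520/27350499395438163022926501194256392285250955967934357. (In the limit P → ∞ this tends to ζ(6)/ζ(12).)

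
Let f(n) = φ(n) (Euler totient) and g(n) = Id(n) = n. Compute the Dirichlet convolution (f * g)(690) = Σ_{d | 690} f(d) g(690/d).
(φ * Id)(690) = 6075

Divisors of 690: [1, 2, 3, 5, 6, 10, 15, 23, 30, 46, 69, 115, 138, 230, 345, 690]. For each d | 690:
  d = 1: φ(1) · Id(690/1) = 1 · 690 = 690
  d = 2: φ(2) · Id(690/2) = 1 · 345 = 345
  d = 3: φ(3) · Id(690/3) = 2 · 230 = 460
  d = 5: φ(5) · Id(690/5) = 4 · 138 = 552
  d = 6: φ(6) · Id(690/6) = 2 · 115 = 230
  d = 10: φ(10) · Id(690/10) = 4 · 69 = 276
  d = 15: φ(15) · Id(690/15) = 8 · 46 = 368
  d = 23: φ(23) · Id(690/23) = 22 · 30 = 660
  d = 30: φ(30) · Id(690/30) = 8 · 23 = 184
  d = 46: φ(46) · Id(690/46) = 22 · 15 = 330
  d = 69: φ(69) · Id(690/69) = 44 · 10 = 440
  d = 115: φ(115) · Id(690/115) = 88 · 6 = 528
  d = 138: φ(138) · Id(690/138) = 44 · 5 = 220
  d = 230: φ(230) · Id(690/230) = 88 · 3 = 264
  d = 345: φ(345) · Id(690/345) = 176 · 2 = 352
  d = 690: φ(690) · Id(690/690) = 176 · 1 = 176
Summing: (φ * Id)(690) = 690 + 345 + 460 + 552 + 230 + 276 + 368 + 660 + 184 + 330 + 440 + 528 + 220 + 264 + 352 + 176 = 6075.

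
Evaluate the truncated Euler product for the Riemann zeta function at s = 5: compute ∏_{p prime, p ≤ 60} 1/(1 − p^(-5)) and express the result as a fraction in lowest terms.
∏ = 9783623293724966042755527767857913576946767245571173033197003580720982191908567341/9435202489615342986287959538462812822601440308319131731232692023968655443618693120

The primes p ≤ 60 are [2, 3, 5, 7, 11, 13, 17, 19, 23, 29, 31, 37, 41, 43, 47, 53, 59]. For each prime, (1 − 1/p^5)^(-1) = p^5 / (p^5 − 1). The product is (1 − 1/2^5)^(-1), (1 − 1/3^5)^(-1), (1 − 1/5^5)^(-1), (1 − 1/7^5)^(-1), (1 − 1/11^5)^(-1), (1 − 1/13^5)^(-1), (1 − 1/17^5)^(-1), (1 − 1/19^5)^(-1), (1 − 1/23^5)^(-1), (1 − 1/29^5)^(-1), (1 − 1/31^5)^(-1), (1 − 1/37^5)^(-1), (1 − 1/41^5)^(-1), (1 − 1/43^5)^(-1), (1 − 1/47^5)^(-1), (1 − 1/53^5)^(-1), (1 − 1/59^5)^(-1) = ∏ p^5 / (p^5 − 1) = 9783623293724966042755527767857913576946767245571173033197003580720982191908567341/9435202489615342986287959538462812822601440308319131731232692023968655443618693120.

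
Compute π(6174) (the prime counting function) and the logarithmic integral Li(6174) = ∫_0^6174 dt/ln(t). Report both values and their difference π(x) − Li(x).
π(6174) = 804;  Li(6174) ≈ 820.38;  π(x) − Li(x) ≈ -16.38.

Direct count of primes ≤ 6174 gives π(6174) = 804. Numerical evaluation of the logarithmic integral gives Li(6174) ≈ 820.38. The difference π(x) − Li(x) ≈ -16.38 is typically negative for small/moderate x (Li(x) overestimates), though Littlewood's theorem shows this sign changes infinitely often.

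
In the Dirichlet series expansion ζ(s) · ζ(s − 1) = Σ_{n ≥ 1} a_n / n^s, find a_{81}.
σ(81) = 121

In the product (Σ m^0/m^s)(Σ k / k^s) = Σ (Σ_{d | n} d) / n^s, the coefficient of 1/n^s is σ(n) = Σ_{d | n} d. For n = 81, divisors are [1, 3, 9, 27, 81]; summing: σ(81) = 121.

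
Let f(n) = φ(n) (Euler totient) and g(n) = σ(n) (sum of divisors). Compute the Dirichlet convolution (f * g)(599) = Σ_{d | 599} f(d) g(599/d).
(φ * σ)(599) = 1198

Divisors of 599: [1, 599]. For each d | 599:
  d = 1: φ(1) · σ(599/1) = 1 · 600 = 600
  d = 599: φ(599) · σ(599/599) = 598 · 1 = 598
Summing: (φ * σ)(599) = 600 + 598 = 1198.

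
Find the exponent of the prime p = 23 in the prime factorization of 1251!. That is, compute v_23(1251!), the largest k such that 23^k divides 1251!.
v_23(1251!) = 56

Legendre's formula: v_p(n!) = Σ_{k ≥ 1} ⌊n / p^k⌋. For p = 23, n = 1251, the terms are:
  ⌊1251/23^1⌋ = ⌊1251/23⌋ = 54
  ⌊1251/23^2⌋ = ⌊1251/529⌋ = 2
(the next term ⌊1251/23^3⌋ = 0, terminating the sum). Summing: v_23(1251!) = 54 + 2 = 56.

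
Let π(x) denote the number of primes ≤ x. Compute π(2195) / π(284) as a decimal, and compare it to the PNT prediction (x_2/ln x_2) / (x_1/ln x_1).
π(2195)/π(284) = 327/61 ≈ 5.3607;  PNT prediction ≈ 5.6746.

π(284) = 61 and π(2195) = 327, so π(2195)/π(284) ≈ 5.3607. The PNT-predicted ratio is (2195/ln(2195)) / (284/ln(284)) ≈ 5.6746. The two agree to within a few percent, as expected.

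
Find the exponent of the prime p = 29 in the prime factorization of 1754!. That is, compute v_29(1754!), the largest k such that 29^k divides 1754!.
v_29(1754!) = 62

Legendre's formula: v_p(n!) = Σ_{k ≥ 1} ⌊n / p^k⌋. For p = 29, n = 1754, the terms are:
  ⌊1754/29^1⌋ = ⌊1754/29⌋ = 60
  ⌊1754/29^2⌋ = ⌊1754/841⌋ = 2
(the next term ⌊1754/29^3⌋ = 0, terminating the sum). Summing: v_29(1754!) = 60 + 2 = 62.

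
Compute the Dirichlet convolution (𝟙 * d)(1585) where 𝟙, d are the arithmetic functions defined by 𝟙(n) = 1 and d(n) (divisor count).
(𝟙 * d)(1585) = 9

Divisors of 1585: [1, 5, 317, 1585]. For each d | 1585:
  d = 1: 𝟙(1) · d(1585/1) = 1 · 4 = 4
  d = 5: 𝟙(5) · d(1585/5) = 1 · 2 = 2
  d = 317: 𝟙(317) · d(1585/317) = 1 · 2 = 2
  d = 1585: 𝟙(1585) · d(1585/1585) = 1 · 1 = 1
Summing: (𝟙 * d)(1585) = 4 + 2 + 2 + 1 = 9.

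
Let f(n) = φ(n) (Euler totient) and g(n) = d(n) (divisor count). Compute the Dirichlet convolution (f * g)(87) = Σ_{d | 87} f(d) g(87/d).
(φ * d)(87) = 120

Divisors of 87: [1, 3, 29, 87]. For each d | 87:
  d = 1: φ(1) · d(87/1) = 1 · 4 = 4
  d = 3: φ(3) · d(87/3) = 2 · 2 = 4
  d = 29: φ(29) · d(87/29) = 28 · 2 = 56
  d = 87: φ(87) · d(87/87) = 56 · 1 = 56
Summing: (φ * d)(87) = 4 + 4 + 56 + 56 = 120.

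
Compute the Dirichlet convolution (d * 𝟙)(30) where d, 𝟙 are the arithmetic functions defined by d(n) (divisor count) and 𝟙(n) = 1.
(d * 𝟙)(30) = 27

Divisors of 30: [1, 2, 3, 5, 6, 10, 15, 30]. For each d | 30:
  d = 1: d(1) · 𝟙(30/1) = 1 · 1 = 1
  d = 2: d(2) · 𝟙(30/2) = 2 · 1 = 2
  d = 3: d(3) · 𝟙(30/3) = 2 · 1 = 2
  d = 5: d(5) · 𝟙(30/5) = 2 · 1 = 2
  d = 6: d(6) · 𝟙(30/6) = 4 · 1 = 4
  d = 10: d(10) · 𝟙(30/10) = 4 · 1 = 4
  d = 15: d(15) · 𝟙(30/15) = 4 · 1 = 4
  d = 30: d(30) · 𝟙(30/30) = 8 · 1 = 8
Summing: (d * 𝟙)(30) = 1 + 2 + 2 + 2 + 4 + 4 + 4 + 8 = 27.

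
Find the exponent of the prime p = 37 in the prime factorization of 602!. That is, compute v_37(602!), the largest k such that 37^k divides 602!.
v_37(602!) = 16

Legendre's formula: v_p(n!) = Σ_{k ≥ 1} ⌊n / p^k⌋. For p = 37, n = 602, the terms are:
  ⌊602/37^1⌋ = ⌊602/37⌋ = 16
(the next term ⌊602/37^2⌋ = 0, terminating the sum). Summing: v_37(602!) = 16 = 16.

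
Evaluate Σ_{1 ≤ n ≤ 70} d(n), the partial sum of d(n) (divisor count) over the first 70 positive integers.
Σ_{n ≤ 70} d(n) = 312

Compute d(n) for each 1 ≤ n ≤ 70: d(1) = 1, d(2) = 2, d(3) = 2, d(4) = 3, d(5) = 2, d(6) = 4, d(7) = 2, d(8) = 4, d(9) = 3, d(10) = 4, d(11) = 2, d(12) = 6, d(13) = 2, d(14) = 4, d(15) = 4, d(16) = 5, d(17) = 2, d(18) = 6, d(19) = 2, d(20) = 6, d(21) = 4, d(22) = 4, d(23) = 2, d(24) = 8, d(25) = 3, d(26) = 4, d(27) = 4, d(28) = 6, d(29) = 2, d(30) = 8, d(31) = 2, d(32) = 6, d(33) = 4, d(34) = 4, d(35) = 4, d(36) = 9, d(37) = 2, d(38) = 4, d(39) = 4, d(40) = 8, d(41) = 2, d(42) = 8, d(43) = 2, d(44) = 6, d(45) = 6, d(46) = 4, d(47) = 2, d(48) = 10, d(49) = 3, d(50) = 6, d(51) = 4, d(52) = 6, d(53) = 2, d(54) = 8, d(55) = 4, d(56) = 8, d(57) = 4, d(58) = 4, d(59) = 2, d(60) = 12, d(61) = 2, d(62) = 4, d(63) = 6, d(64) = 7, d(65) = 4, d(66) = 8, d(67) = 2, d(68) = 6, d(69) = 4, d(70) = 8. Summing all 70 values: 312. (Dirichlet's divisor formula: Σ_{n ≤ x} d(n) = x ln(x) + (2γ − 1) x + O(√x). For x = 70, the asymptotic estimate is ≈ 308.20.)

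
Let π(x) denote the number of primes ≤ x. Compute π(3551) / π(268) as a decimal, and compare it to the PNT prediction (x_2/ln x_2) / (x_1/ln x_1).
π(3551)/π(268) = 497/56 ≈ 8.8750;  PNT prediction ≈ 9.0619.

π(268) = 56 and π(3551) = 497, so π(3551)/π(268) ≈ 8.8750. The PNT-predicted ratio is (3551/ln(3551)) / (268/ln(268)) ≈ 9.0619. The two agree to within a few percent, as expected.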